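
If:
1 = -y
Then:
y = -1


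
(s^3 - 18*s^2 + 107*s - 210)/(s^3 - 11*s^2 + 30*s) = (s - 7)/s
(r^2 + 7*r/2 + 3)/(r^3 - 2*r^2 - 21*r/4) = 2*(r + 2)/(r*(2*r - 7))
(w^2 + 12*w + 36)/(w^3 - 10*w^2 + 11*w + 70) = (w^2 + 12*w + 36)/(w^3 - 10*w^2 + 11*w + 70)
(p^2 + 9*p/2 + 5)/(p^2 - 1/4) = 2*(2*p^2 + 9*p + 10)/(4*p^2 - 1)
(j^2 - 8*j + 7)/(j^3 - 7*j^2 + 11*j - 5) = (j - 7)/(j^2 - 6*j + 5)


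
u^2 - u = u*(u - 1)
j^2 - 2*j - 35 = (j - 7)*(j + 5)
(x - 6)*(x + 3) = x^2 - 3*x - 18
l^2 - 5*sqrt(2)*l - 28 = (l - 7*sqrt(2))*(l + 2*sqrt(2))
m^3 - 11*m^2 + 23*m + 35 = (m - 7)*(m - 5)*(m + 1)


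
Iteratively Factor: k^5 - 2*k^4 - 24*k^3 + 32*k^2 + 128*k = (k + 4)*(k^4 - 6*k^3 + 32*k) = (k + 2)*(k + 4)*(k^3 - 8*k^2 + 16*k) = (k - 4)*(k + 2)*(k + 4)*(k^2 - 4*k) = k*(k - 4)*(k + 2)*(k + 4)*(k - 4)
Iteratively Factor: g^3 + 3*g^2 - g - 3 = (g + 1)*(g^2 + 2*g - 3) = (g - 1)*(g + 1)*(g + 3)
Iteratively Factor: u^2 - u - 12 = (u + 3)*(u - 4)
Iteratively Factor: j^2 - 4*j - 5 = (j - 5)*(j + 1)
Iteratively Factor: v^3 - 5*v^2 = (v)*(v^2 - 5*v) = v*(v - 5)*(v)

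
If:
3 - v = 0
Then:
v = 3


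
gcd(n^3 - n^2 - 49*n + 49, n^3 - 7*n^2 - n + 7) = n^2 - 8*n + 7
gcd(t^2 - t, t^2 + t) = t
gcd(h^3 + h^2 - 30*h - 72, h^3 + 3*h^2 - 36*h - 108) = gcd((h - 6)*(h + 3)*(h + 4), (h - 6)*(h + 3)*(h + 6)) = h^2 - 3*h - 18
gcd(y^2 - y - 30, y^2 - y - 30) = y^2 - y - 30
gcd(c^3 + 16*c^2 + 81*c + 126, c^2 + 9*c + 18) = c^2 + 9*c + 18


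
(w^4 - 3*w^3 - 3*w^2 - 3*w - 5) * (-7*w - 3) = -7*w^5 + 18*w^4 + 30*w^3 + 30*w^2 + 44*w + 15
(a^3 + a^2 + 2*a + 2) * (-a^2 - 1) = -a^5 - a^4 - 3*a^3 - 3*a^2 - 2*a - 2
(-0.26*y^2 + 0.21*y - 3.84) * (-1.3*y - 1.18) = 0.338*y^3 + 0.0338*y^2 + 4.7442*y + 4.5312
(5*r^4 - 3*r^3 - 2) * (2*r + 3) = 10*r^5 + 9*r^4 - 9*r^3 - 4*r - 6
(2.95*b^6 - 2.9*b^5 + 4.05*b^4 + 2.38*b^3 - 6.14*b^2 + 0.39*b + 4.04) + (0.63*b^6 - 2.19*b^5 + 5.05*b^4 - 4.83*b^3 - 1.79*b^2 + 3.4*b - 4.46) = 3.58*b^6 - 5.09*b^5 + 9.1*b^4 - 2.45*b^3 - 7.93*b^2 + 3.79*b - 0.42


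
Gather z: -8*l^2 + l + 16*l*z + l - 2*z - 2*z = -8*l^2 + 2*l + z*(16*l - 4)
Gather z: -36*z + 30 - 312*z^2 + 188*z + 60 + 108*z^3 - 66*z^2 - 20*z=108*z^3 - 378*z^2 + 132*z + 90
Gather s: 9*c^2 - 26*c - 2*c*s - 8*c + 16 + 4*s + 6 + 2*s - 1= 9*c^2 - 34*c + s*(6 - 2*c) + 21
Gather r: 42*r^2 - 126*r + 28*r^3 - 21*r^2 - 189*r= 28*r^3 + 21*r^2 - 315*r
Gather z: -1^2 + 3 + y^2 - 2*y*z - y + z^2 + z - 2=y^2 - y + z^2 + z*(1 - 2*y)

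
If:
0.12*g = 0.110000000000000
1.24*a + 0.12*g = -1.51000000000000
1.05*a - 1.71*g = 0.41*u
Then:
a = -1.31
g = 0.92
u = -7.17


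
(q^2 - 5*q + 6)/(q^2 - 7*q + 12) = (q - 2)/(q - 4)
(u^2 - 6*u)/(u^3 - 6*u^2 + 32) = u*(u - 6)/(u^3 - 6*u^2 + 32)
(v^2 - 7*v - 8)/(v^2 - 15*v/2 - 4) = 2*(v + 1)/(2*v + 1)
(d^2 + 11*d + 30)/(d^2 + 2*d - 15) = (d + 6)/(d - 3)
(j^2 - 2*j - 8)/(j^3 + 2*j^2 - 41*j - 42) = (j^2 - 2*j - 8)/(j^3 + 2*j^2 - 41*j - 42)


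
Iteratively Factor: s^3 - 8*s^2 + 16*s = (s)*(s^2 - 8*s + 16) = s*(s - 4)*(s - 4)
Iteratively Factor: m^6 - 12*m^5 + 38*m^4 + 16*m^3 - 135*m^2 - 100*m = (m)*(m^5 - 12*m^4 + 38*m^3 + 16*m^2 - 135*m - 100) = m*(m + 1)*(m^4 - 13*m^3 + 51*m^2 - 35*m - 100) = m*(m + 1)^2*(m^3 - 14*m^2 + 65*m - 100) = m*(m - 5)*(m + 1)^2*(m^2 - 9*m + 20) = m*(m - 5)^2*(m + 1)^2*(m - 4)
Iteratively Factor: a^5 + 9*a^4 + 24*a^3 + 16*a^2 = (a)*(a^4 + 9*a^3 + 24*a^2 + 16*a) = a*(a + 1)*(a^3 + 8*a^2 + 16*a) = a*(a + 1)*(a + 4)*(a^2 + 4*a) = a*(a + 1)*(a + 4)^2*(a)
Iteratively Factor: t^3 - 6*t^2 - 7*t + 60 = (t - 4)*(t^2 - 2*t - 15) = (t - 5)*(t - 4)*(t + 3)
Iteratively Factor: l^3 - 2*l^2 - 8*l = (l)*(l^2 - 2*l - 8) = l*(l + 2)*(l - 4)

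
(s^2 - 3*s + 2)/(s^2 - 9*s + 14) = (s - 1)/(s - 7)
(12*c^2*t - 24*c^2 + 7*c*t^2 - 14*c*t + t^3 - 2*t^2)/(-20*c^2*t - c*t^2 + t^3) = (3*c*t - 6*c + t^2 - 2*t)/(t*(-5*c + t))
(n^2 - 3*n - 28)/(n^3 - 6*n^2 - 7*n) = (n + 4)/(n*(n + 1))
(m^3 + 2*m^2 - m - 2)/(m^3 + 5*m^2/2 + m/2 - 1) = 2*(m - 1)/(2*m - 1)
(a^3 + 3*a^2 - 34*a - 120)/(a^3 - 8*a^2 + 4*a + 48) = (a^2 + 9*a + 20)/(a^2 - 2*a - 8)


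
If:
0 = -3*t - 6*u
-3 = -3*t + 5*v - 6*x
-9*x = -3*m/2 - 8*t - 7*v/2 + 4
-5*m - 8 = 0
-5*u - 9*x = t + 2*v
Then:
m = -8/5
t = 1711/1895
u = -1711/3790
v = 183/1895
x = 489/3790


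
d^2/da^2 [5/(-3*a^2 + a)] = 10*(3*a*(3*a - 1) - (6*a - 1)^2)/(a^3*(3*a - 1)^3)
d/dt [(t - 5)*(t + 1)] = 2*t - 4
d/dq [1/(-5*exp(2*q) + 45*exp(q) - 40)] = (2*exp(q) - 9)*exp(q)/(5*(exp(2*q) - 9*exp(q) + 8)^2)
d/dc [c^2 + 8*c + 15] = 2*c + 8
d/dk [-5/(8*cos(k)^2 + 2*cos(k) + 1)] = -10*(8*cos(k) + 1)*sin(k)/(8*cos(k)^2 + 2*cos(k) + 1)^2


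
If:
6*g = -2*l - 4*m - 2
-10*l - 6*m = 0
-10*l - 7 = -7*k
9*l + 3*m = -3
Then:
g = -11/12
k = -1/14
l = -3/4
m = 5/4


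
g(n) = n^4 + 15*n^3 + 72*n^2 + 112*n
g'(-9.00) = -455.00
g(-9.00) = 450.00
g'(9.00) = 7969.00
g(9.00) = 24336.00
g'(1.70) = 506.50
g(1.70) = 480.53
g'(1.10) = 330.17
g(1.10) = 231.75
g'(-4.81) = 15.35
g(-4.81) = -6.91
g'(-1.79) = -24.52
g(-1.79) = -45.55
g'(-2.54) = -28.99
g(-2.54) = -24.15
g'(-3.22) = -18.65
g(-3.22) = -7.41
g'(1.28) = 378.44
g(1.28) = 295.47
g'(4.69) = 2189.83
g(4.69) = 4140.25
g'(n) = 4*n^3 + 45*n^2 + 144*n + 112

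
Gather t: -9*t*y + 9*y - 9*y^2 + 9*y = -9*t*y - 9*y^2 + 18*y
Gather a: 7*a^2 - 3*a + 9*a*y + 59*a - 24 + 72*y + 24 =7*a^2 + a*(9*y + 56) + 72*y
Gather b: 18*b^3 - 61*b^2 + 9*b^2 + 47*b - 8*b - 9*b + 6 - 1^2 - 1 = 18*b^3 - 52*b^2 + 30*b + 4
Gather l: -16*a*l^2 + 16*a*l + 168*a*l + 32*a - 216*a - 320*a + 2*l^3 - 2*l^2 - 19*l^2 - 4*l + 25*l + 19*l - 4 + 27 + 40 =-504*a + 2*l^3 + l^2*(-16*a - 21) + l*(184*a + 40) + 63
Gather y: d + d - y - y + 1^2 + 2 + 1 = 2*d - 2*y + 4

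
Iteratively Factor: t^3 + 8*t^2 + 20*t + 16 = (t + 2)*(t^2 + 6*t + 8) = (t + 2)^2*(t + 4)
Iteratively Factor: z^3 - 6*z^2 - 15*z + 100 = (z + 4)*(z^2 - 10*z + 25) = (z - 5)*(z + 4)*(z - 5)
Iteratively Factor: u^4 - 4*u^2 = (u - 2)*(u^3 + 2*u^2) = (u - 2)*(u + 2)*(u^2) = u*(u - 2)*(u + 2)*(u)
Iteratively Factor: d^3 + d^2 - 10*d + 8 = (d - 1)*(d^2 + 2*d - 8) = (d - 2)*(d - 1)*(d + 4)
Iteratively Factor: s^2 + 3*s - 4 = (s - 1)*(s + 4)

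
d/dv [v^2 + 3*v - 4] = 2*v + 3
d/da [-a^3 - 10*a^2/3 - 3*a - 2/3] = -3*a^2 - 20*a/3 - 3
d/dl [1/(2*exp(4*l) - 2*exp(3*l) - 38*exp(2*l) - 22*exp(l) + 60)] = (-4*exp(3*l) + 3*exp(2*l) + 38*exp(l) + 11)*exp(l)/(2*(-exp(4*l) + exp(3*l) + 19*exp(2*l) + 11*exp(l) - 30)^2)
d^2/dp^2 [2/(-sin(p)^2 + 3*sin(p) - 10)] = 2*(4*sin(p)^4 - 9*sin(p)^3 - 37*sin(p)^2 + 48*sin(p) + 2)/(sin(p)^2 - 3*sin(p) + 10)^3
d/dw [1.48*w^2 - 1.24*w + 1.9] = 2.96*w - 1.24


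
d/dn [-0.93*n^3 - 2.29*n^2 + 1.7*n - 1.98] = -2.79*n^2 - 4.58*n + 1.7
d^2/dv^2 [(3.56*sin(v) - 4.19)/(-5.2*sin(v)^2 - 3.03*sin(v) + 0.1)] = (96.2624*sin(v)^5 - 509.28176*sin(v)^4 - 379.47052*sin(v)^3 + 633.681109*sin(v)^2 + 383.76467*sin(v) + 79.136182)/(5.2*sin(v)^2 + 3.03*sin(v) - 0.1)^3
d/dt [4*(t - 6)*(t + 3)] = 8*t - 12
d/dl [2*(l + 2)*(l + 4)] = 4*l + 12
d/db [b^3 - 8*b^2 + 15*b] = 3*b^2 - 16*b + 15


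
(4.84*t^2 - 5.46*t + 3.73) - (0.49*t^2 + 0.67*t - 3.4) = 4.35*t^2 - 6.13*t + 7.13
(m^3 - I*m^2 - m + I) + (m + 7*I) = m^3 - I*m^2 + 8*I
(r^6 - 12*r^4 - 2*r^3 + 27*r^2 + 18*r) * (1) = r^6 - 12*r^4 - 2*r^3 + 27*r^2 + 18*r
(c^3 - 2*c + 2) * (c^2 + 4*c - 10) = c^5 + 4*c^4 - 12*c^3 - 6*c^2 + 28*c - 20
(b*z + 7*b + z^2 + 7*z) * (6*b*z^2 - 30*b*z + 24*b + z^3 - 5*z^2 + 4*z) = 6*b^2*z^3 + 12*b^2*z^2 - 186*b^2*z + 168*b^2 + 7*b*z^4 + 14*b*z^3 - 217*b*z^2 + 196*b*z + z^5 + 2*z^4 - 31*z^3 + 28*z^2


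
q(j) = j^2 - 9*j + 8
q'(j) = 2*j - 9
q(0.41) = 4.48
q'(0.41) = -8.18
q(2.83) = -9.46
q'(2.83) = -3.34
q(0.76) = 1.74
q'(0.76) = -7.48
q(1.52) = -3.37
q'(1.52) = -5.96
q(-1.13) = 19.45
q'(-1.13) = -11.26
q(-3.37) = 49.69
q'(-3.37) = -15.74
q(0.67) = 2.42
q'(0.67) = -7.66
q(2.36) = -7.67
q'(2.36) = -4.28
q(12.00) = 44.00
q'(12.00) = 15.00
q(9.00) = 8.00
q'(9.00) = 9.00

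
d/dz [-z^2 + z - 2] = 1 - 2*z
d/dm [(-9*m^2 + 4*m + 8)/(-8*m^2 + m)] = (23*m^2 + 128*m - 8)/(m^2*(64*m^2 - 16*m + 1))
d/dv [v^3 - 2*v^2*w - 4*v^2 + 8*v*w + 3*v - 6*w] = 3*v^2 - 4*v*w - 8*v + 8*w + 3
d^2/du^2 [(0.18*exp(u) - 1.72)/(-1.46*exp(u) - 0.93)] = (3.910756*exp(u) - 2.491098)*exp(u)/(3.112136*exp(3*u) + 5.947164*exp(2*u) + 3.788262*exp(u) + 0.804357)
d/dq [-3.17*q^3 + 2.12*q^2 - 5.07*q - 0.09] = -9.51*q^2 + 4.24*q - 5.07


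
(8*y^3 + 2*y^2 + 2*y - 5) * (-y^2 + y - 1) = -8*y^5 + 6*y^4 - 8*y^3 + 5*y^2 - 7*y + 5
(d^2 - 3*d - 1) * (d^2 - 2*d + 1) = d^4 - 5*d^3 + 6*d^2 - d - 1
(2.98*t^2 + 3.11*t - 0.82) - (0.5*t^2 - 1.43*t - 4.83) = 2.48*t^2 + 4.54*t + 4.01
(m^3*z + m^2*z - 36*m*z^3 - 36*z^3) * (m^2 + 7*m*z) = m^5*z + 7*m^4*z^2 + m^4*z - 36*m^3*z^3 + 7*m^3*z^2 - 252*m^2*z^4 - 36*m^2*z^3 - 252*m*z^4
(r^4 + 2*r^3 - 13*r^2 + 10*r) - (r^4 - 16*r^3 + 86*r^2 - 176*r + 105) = 18*r^3 - 99*r^2 + 186*r - 105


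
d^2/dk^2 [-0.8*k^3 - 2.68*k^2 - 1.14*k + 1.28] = -4.8*k - 5.36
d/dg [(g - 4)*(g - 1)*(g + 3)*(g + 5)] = 4*g^3 + 9*g^2 - 42*g - 43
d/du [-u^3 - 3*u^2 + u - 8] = -3*u^2 - 6*u + 1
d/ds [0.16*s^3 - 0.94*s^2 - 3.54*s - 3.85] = 0.48*s^2 - 1.88*s - 3.54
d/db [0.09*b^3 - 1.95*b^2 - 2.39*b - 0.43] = 0.27*b^2 - 3.9*b - 2.39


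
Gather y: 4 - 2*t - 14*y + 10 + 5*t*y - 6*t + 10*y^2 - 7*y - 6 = -8*t + 10*y^2 + y*(5*t - 21) + 8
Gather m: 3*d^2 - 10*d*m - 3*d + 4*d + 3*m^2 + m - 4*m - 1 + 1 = 3*d^2 + d + 3*m^2 + m*(-10*d - 3)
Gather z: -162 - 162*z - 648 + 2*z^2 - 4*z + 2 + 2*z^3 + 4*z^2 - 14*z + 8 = 2*z^3 + 6*z^2 - 180*z - 800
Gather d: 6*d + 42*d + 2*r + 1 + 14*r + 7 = 48*d + 16*r + 8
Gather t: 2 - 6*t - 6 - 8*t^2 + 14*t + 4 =-8*t^2 + 8*t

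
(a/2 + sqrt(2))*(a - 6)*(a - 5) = a^3/2 - 11*a^2/2 + sqrt(2)*a^2 - 11*sqrt(2)*a + 15*a + 30*sqrt(2)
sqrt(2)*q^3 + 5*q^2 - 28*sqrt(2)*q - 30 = (q - 3*sqrt(2))*(q + 5*sqrt(2))*(sqrt(2)*q + 1)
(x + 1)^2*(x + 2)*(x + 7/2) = x^4 + 15*x^3/2 + 19*x^2 + 39*x/2 + 7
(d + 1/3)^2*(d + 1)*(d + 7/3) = d^4 + 4*d^3 + 14*d^2/3 + 52*d/27 + 7/27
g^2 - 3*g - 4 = (g - 4)*(g + 1)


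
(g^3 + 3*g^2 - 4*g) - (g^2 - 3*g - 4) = g^3 + 2*g^2 - g + 4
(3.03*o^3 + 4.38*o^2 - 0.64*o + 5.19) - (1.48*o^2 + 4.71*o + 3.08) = 3.03*o^3 + 2.9*o^2 - 5.35*o + 2.11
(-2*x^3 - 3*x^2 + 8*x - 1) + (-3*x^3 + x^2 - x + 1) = -5*x^3 - 2*x^2 + 7*x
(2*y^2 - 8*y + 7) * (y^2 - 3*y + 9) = 2*y^4 - 14*y^3 + 49*y^2 - 93*y + 63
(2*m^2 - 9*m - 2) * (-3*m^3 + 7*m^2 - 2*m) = -6*m^5 + 41*m^4 - 61*m^3 + 4*m^2 + 4*m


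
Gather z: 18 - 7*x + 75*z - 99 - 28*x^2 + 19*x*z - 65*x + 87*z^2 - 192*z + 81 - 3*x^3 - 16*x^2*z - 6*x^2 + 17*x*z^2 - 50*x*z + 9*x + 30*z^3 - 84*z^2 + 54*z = -3*x^3 - 34*x^2 - 63*x + 30*z^3 + z^2*(17*x + 3) + z*(-16*x^2 - 31*x - 63)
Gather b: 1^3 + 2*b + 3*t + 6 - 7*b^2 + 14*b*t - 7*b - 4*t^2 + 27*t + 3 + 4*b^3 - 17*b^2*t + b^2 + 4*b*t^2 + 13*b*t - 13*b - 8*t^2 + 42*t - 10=4*b^3 + b^2*(-17*t - 6) + b*(4*t^2 + 27*t - 18) - 12*t^2 + 72*t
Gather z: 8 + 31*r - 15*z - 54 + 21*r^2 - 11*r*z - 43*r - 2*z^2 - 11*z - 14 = 21*r^2 - 12*r - 2*z^2 + z*(-11*r - 26) - 60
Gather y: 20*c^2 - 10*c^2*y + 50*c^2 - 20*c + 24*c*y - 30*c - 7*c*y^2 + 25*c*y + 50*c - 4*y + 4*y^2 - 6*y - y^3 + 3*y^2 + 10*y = 70*c^2 - y^3 + y^2*(7 - 7*c) + y*(-10*c^2 + 49*c)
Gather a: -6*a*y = -6*a*y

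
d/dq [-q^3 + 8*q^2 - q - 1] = -3*q^2 + 16*q - 1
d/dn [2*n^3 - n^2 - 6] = 2*n*(3*n - 1)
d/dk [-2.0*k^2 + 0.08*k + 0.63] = 0.08 - 4.0*k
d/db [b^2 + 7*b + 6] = 2*b + 7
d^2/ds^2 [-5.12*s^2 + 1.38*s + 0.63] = -10.2400000000000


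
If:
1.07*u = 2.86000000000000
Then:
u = 2.67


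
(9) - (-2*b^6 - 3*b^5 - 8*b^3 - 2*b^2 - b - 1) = 2*b^6 + 3*b^5 + 8*b^3 + 2*b^2 + b + 10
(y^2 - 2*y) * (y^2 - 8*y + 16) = y^4 - 10*y^3 + 32*y^2 - 32*y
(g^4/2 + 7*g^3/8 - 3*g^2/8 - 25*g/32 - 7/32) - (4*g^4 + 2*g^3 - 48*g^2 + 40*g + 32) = -7*g^4/2 - 9*g^3/8 + 381*g^2/8 - 1305*g/32 - 1031/32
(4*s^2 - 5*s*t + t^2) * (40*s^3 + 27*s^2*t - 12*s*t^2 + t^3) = 160*s^5 - 92*s^4*t - 143*s^3*t^2 + 91*s^2*t^3 - 17*s*t^4 + t^5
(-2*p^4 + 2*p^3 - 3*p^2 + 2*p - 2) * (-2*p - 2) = 4*p^5 + 2*p^3 + 2*p^2 + 4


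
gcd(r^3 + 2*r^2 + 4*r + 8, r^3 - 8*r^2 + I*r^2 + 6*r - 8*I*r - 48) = r - 2*I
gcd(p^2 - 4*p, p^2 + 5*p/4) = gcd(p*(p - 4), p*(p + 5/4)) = p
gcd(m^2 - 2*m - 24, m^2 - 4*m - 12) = m - 6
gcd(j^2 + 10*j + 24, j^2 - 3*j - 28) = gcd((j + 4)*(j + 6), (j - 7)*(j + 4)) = j + 4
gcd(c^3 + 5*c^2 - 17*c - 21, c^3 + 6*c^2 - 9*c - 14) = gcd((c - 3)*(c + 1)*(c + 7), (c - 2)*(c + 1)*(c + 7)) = c^2 + 8*c + 7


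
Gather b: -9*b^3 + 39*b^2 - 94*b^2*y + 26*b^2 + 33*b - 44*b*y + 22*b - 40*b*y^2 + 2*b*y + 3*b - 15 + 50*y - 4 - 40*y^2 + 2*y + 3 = -9*b^3 + b^2*(65 - 94*y) + b*(-40*y^2 - 42*y + 58) - 40*y^2 + 52*y - 16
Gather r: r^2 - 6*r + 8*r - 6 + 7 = r^2 + 2*r + 1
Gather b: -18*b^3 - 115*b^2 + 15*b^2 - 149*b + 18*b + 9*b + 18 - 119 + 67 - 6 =-18*b^3 - 100*b^2 - 122*b - 40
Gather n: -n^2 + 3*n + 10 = -n^2 + 3*n + 10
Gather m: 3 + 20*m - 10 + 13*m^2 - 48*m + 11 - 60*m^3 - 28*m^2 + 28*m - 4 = -60*m^3 - 15*m^2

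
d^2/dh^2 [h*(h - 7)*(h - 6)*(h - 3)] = 12*h^2 - 96*h + 162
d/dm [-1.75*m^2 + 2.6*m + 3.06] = 2.6 - 3.5*m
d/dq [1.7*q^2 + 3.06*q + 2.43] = 3.4*q + 3.06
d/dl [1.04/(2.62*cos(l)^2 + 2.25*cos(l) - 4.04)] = (5.4496*cos(l) + 2.34)*sin(l)/(2.62*cos(l)^2 + 2.25*cos(l) - 4.04)^2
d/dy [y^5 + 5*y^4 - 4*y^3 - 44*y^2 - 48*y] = 5*y^4 + 20*y^3 - 12*y^2 - 88*y - 48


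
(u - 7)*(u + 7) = u^2 - 49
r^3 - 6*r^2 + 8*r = r*(r - 4)*(r - 2)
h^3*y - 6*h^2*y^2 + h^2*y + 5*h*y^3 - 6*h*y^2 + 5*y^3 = (h - 5*y)*(h - y)*(h*y + y)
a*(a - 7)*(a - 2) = a^3 - 9*a^2 + 14*a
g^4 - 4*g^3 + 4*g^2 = g^2*(g - 2)^2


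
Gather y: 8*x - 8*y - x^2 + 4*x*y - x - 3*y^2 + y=-x^2 + 7*x - 3*y^2 + y*(4*x - 7)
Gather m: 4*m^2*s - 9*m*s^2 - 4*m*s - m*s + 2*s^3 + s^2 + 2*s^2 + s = 4*m^2*s + m*(-9*s^2 - 5*s) + 2*s^3 + 3*s^2 + s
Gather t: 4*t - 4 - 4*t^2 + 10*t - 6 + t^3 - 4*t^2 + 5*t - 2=t^3 - 8*t^2 + 19*t - 12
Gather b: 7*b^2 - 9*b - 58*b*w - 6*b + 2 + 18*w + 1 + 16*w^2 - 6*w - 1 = 7*b^2 + b*(-58*w - 15) + 16*w^2 + 12*w + 2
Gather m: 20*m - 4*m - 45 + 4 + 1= 16*m - 40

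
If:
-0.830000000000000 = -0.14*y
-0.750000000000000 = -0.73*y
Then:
No Solution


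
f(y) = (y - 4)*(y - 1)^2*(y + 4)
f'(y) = (y - 4)*(y - 1)^2 + (y - 4)*(y + 4)*(2*y - 2) + (y - 1)^2*(y + 4)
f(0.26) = -8.72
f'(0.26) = 23.86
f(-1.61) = -91.34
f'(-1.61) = 48.05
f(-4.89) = 274.49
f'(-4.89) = -432.49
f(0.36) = -6.50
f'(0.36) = 20.61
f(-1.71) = -96.03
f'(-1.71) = 45.75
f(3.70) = -16.84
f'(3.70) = 41.47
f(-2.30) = -116.63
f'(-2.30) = 20.59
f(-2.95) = -113.86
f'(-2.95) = -34.40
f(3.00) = -28.00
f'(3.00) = -4.00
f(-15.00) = 53504.00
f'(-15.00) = -14368.00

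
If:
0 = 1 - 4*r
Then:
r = 1/4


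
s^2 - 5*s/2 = s*(s - 5/2)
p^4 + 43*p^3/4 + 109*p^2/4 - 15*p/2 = p*(p - 1/4)*(p + 5)*(p + 6)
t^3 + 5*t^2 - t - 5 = (t - 1)*(t + 1)*(t + 5)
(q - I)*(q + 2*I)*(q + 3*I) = q^3 + 4*I*q^2 - q + 6*I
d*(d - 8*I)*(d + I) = d^3 - 7*I*d^2 + 8*d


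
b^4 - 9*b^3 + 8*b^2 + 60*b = b*(b - 6)*(b - 5)*(b + 2)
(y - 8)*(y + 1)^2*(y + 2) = y^4 - 4*y^3 - 27*y^2 - 38*y - 16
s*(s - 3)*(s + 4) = s^3 + s^2 - 12*s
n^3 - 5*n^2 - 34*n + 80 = (n - 8)*(n - 2)*(n + 5)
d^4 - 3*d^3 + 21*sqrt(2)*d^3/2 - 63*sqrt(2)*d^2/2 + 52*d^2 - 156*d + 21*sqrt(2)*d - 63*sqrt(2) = (d - 3)*(d + sqrt(2)/2)*(d + 3*sqrt(2))*(d + 7*sqrt(2))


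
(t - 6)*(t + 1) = t^2 - 5*t - 6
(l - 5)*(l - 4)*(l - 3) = l^3 - 12*l^2 + 47*l - 60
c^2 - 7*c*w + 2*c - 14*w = (c + 2)*(c - 7*w)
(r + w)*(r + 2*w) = r^2 + 3*r*w + 2*w^2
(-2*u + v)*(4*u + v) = -8*u^2 + 2*u*v + v^2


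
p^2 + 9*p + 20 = (p + 4)*(p + 5)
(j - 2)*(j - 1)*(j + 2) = j^3 - j^2 - 4*j + 4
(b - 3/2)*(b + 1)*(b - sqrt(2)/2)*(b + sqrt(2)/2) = b^4 - b^3/2 - 2*b^2 + b/4 + 3/4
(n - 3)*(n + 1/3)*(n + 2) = n^3 - 2*n^2/3 - 19*n/3 - 2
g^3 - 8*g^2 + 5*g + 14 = (g - 7)*(g - 2)*(g + 1)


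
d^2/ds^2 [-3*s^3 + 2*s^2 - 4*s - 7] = 4 - 18*s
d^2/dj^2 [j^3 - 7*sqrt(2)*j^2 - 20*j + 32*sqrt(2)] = 6*j - 14*sqrt(2)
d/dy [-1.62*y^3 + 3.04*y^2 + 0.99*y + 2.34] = -4.86*y^2 + 6.08*y + 0.99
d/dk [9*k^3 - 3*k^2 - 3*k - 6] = 27*k^2 - 6*k - 3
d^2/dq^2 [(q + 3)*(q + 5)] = 2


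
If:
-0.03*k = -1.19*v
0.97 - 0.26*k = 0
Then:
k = 3.73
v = 0.09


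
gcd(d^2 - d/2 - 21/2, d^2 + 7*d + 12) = d + 3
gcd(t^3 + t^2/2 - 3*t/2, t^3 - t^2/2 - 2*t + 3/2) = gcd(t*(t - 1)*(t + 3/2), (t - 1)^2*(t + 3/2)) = t^2 + t/2 - 3/2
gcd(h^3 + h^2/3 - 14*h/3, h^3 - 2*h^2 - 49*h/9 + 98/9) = h^2 + h/3 - 14/3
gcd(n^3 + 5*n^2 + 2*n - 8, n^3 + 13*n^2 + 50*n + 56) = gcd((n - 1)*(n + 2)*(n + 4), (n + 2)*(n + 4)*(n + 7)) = n^2 + 6*n + 8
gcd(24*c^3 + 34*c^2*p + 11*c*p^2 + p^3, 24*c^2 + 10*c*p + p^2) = 24*c^2 + 10*c*p + p^2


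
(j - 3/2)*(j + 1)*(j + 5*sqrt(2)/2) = j^3 - j^2/2 + 5*sqrt(2)*j^2/2 - 5*sqrt(2)*j/4 - 3*j/2 - 15*sqrt(2)/4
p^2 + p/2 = p*(p + 1/2)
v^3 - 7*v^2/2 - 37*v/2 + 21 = (v - 6)*(v - 1)*(v + 7/2)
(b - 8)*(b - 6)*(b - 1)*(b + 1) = b^4 - 14*b^3 + 47*b^2 + 14*b - 48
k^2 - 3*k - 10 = (k - 5)*(k + 2)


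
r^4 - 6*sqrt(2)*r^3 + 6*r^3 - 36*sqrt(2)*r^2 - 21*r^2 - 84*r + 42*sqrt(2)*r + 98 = (r - 1)*(r + 7)*(r - 7*sqrt(2))*(r + sqrt(2))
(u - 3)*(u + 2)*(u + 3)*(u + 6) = u^4 + 8*u^3 + 3*u^2 - 72*u - 108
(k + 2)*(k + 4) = k^2 + 6*k + 8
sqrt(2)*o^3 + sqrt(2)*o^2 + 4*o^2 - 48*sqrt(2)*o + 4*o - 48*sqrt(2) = (o - 4*sqrt(2))*(o + 6*sqrt(2))*(sqrt(2)*o + sqrt(2))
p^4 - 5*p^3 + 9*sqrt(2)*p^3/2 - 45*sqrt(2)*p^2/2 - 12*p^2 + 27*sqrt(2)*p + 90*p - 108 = (p - 3)*(p - 2)*(p - 3*sqrt(2)/2)*(p + 6*sqrt(2))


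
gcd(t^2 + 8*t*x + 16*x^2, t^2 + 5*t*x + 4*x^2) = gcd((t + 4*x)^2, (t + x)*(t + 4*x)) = t + 4*x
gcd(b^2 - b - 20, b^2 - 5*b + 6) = 1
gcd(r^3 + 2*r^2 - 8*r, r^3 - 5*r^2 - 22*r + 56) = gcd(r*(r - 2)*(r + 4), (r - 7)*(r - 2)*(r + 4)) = r^2 + 2*r - 8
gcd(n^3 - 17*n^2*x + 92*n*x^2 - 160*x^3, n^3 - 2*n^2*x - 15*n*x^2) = -n + 5*x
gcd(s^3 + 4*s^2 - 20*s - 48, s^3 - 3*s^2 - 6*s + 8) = s^2 - 2*s - 8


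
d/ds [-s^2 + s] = 1 - 2*s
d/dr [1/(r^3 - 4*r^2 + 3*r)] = (-3*r^2 + 8*r - 3)/(r^2*(r^2 - 4*r + 3)^2)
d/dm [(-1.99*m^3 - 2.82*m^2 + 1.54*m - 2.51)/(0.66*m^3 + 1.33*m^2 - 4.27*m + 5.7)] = (-0.785500000000001*m^4 + 14.9618*m^3 - 19.066*m^2 - 25.4714*m - 1.9397)/(0.4356*m^6 + 1.7556*m^5 - 3.8675*m^4 - 3.8342*m^3 + 33.3949*m^2 - 48.678*m + 32.49)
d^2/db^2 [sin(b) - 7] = -sin(b)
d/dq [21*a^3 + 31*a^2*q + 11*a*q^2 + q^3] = 31*a^2 + 22*a*q + 3*q^2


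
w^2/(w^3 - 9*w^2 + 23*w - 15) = w^2/(w^3 - 9*w^2 + 23*w - 15)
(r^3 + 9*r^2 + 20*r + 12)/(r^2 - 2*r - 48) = (r^2 + 3*r + 2)/(r - 8)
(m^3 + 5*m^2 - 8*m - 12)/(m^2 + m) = m + 4 - 12/m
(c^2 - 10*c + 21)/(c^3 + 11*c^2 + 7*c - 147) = (c - 7)/(c^2 + 14*c + 49)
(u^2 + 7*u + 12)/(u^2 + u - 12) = (u + 3)/(u - 3)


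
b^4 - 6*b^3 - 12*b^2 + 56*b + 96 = (b - 6)*(b - 4)*(b + 2)^2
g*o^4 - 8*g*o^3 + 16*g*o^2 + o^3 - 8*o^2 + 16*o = o*(o - 4)^2*(g*o + 1)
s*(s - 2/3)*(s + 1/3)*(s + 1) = s^4 + 2*s^3/3 - 5*s^2/9 - 2*s/9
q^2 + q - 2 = (q - 1)*(q + 2)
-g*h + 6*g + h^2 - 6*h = (-g + h)*(h - 6)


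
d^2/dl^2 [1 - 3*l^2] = -6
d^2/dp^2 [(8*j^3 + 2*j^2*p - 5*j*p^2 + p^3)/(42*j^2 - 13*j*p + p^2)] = j^2*(-13424*j^3 + 9456*j^2*p - 1968*j*p^2 + 128*p^3)/(74088*j^6 - 68796*j^5*p + 26586*j^4*p^2 - 5473*j^3*p^3 + 633*j^2*p^4 - 39*j*p^5 + p^6)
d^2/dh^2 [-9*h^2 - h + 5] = -18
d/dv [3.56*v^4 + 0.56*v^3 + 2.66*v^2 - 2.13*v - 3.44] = 14.24*v^3 + 1.68*v^2 + 5.32*v - 2.13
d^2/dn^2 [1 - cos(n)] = cos(n)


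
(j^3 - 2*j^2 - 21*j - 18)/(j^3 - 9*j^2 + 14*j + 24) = (j + 3)/(j - 4)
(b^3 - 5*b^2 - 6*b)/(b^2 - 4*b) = (b^2 - 5*b - 6)/(b - 4)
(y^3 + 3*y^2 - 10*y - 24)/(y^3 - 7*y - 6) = (y + 4)/(y + 1)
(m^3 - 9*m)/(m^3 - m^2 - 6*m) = (m + 3)/(m + 2)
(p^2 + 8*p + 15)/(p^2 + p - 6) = (p + 5)/(p - 2)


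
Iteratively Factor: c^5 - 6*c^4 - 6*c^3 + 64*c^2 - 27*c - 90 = (c - 2)*(c^4 - 4*c^3 - 14*c^2 + 36*c + 45) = (c - 5)*(c - 2)*(c^3 + c^2 - 9*c - 9) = (c - 5)*(c - 2)*(c + 3)*(c^2 - 2*c - 3) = (c - 5)*(c - 3)*(c - 2)*(c + 3)*(c + 1)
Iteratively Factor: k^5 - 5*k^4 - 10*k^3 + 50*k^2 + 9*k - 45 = (k - 5)*(k^4 - 10*k^2 + 9) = (k - 5)*(k - 1)*(k^3 + k^2 - 9*k - 9) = (k - 5)*(k - 1)*(k + 3)*(k^2 - 2*k - 3) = (k - 5)*(k - 1)*(k + 1)*(k + 3)*(k - 3)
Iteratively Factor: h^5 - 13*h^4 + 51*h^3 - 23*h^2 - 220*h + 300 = (h - 2)*(h^4 - 11*h^3 + 29*h^2 + 35*h - 150) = (h - 5)*(h - 2)*(h^3 - 6*h^2 - h + 30) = (h - 5)*(h - 2)*(h + 2)*(h^2 - 8*h + 15) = (h - 5)^2*(h - 2)*(h + 2)*(h - 3)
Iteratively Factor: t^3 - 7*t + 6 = (t - 1)*(t^2 + t - 6) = (t - 1)*(t + 3)*(t - 2)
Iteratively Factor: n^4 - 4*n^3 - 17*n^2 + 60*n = (n)*(n^3 - 4*n^2 - 17*n + 60) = n*(n - 3)*(n^2 - n - 20) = n*(n - 5)*(n - 3)*(n + 4)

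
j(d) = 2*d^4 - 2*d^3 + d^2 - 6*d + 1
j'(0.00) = -6.00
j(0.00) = 1.00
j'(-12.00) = -14718.00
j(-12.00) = 45145.00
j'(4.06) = 438.61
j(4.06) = 402.69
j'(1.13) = 0.14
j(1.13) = -4.13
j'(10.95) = 9799.94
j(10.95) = 26182.56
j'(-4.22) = -722.50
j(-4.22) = 828.71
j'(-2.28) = -136.57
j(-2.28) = 97.63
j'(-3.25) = -350.50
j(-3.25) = 322.85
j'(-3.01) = -284.55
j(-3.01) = 246.83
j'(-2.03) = -101.71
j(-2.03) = 68.00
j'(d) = 8*d^3 - 6*d^2 + 2*d - 6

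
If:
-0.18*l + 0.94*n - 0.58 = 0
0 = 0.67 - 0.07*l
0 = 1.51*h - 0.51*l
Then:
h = 3.23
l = 9.57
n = 2.45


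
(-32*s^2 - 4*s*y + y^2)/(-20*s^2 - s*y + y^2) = (-8*s + y)/(-5*s + y)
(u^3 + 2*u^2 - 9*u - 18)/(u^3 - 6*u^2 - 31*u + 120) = (u^2 + 5*u + 6)/(u^2 - 3*u - 40)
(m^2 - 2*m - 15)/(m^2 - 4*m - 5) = (m + 3)/(m + 1)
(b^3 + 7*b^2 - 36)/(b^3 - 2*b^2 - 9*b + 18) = (b + 6)/(b - 3)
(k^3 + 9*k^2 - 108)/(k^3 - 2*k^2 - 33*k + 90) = (k + 6)/(k - 5)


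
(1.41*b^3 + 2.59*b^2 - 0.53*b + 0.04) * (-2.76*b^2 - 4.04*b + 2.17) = -3.8916*b^5 - 12.8448*b^4 - 5.9411*b^3 + 7.6511*b^2 - 1.3117*b + 0.0868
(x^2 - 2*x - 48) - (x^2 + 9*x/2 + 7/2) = -13*x/2 - 103/2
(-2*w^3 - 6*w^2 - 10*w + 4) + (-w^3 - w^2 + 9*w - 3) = -3*w^3 - 7*w^2 - w + 1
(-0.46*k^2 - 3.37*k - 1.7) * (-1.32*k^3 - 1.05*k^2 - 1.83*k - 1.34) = 0.6072*k^5 + 4.9314*k^4 + 6.6243*k^3 + 8.5685*k^2 + 7.6268*k + 2.278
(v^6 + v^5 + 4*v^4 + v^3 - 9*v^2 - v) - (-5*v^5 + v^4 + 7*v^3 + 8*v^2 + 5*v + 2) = v^6 + 6*v^5 + 3*v^4 - 6*v^3 - 17*v^2 - 6*v - 2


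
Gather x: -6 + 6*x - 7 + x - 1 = 7*x - 14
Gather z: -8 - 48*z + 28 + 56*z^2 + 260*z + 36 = 56*z^2 + 212*z + 56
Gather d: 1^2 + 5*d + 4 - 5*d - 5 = 0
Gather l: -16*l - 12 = -16*l - 12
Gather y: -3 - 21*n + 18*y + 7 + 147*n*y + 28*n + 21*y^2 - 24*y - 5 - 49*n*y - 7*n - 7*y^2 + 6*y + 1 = 98*n*y + 14*y^2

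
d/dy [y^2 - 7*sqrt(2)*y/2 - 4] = 2*y - 7*sqrt(2)/2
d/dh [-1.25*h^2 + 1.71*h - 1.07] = 1.71 - 2.5*h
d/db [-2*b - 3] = -2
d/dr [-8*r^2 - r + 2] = -16*r - 1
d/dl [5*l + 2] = 5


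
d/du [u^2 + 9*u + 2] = 2*u + 9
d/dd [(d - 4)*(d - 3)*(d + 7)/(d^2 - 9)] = (d^2 + 6*d + 37)/(d^2 + 6*d + 9)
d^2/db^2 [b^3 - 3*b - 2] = 6*b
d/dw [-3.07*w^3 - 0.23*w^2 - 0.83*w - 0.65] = -9.21*w^2 - 0.46*w - 0.83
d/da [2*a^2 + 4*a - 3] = 4*a + 4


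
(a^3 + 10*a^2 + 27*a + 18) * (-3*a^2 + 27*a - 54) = -3*a^5 - 3*a^4 + 135*a^3 + 135*a^2 - 972*a - 972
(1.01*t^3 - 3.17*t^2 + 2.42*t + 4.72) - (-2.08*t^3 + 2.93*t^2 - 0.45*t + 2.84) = 3.09*t^3 - 6.1*t^2 + 2.87*t + 1.88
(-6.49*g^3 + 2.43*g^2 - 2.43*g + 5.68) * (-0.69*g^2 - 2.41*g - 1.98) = 4.4781*g^5 + 13.9642*g^4 + 8.6706*g^3 - 2.8743*g^2 - 8.8774*g - 11.2464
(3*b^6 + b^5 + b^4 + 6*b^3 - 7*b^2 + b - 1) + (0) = 3*b^6 + b^5 + b^4 + 6*b^3 - 7*b^2 + b - 1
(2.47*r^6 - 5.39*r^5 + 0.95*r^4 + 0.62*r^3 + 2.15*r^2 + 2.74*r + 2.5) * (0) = 0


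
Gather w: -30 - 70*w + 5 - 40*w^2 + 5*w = -40*w^2 - 65*w - 25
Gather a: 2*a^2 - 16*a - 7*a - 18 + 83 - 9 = 2*a^2 - 23*a + 56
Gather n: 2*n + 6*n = 8*n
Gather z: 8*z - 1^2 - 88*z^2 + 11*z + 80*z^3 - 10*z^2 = 80*z^3 - 98*z^2 + 19*z - 1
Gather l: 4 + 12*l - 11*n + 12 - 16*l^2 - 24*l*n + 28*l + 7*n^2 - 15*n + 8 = -16*l^2 + l*(40 - 24*n) + 7*n^2 - 26*n + 24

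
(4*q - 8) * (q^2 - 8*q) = 4*q^3 - 40*q^2 + 64*q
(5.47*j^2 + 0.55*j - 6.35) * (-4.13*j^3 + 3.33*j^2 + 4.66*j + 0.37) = -22.5911*j^5 + 15.9436*j^4 + 53.5472*j^3 - 16.5586*j^2 - 29.3875*j - 2.3495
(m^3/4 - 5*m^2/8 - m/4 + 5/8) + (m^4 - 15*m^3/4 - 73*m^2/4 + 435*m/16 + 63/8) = m^4 - 7*m^3/2 - 151*m^2/8 + 431*m/16 + 17/2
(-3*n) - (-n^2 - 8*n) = n^2 + 5*n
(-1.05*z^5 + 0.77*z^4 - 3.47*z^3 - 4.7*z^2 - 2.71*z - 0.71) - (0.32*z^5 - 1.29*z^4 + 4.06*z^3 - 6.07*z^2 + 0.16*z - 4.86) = -1.37*z^5 + 2.06*z^4 - 7.53*z^3 + 1.37*z^2 - 2.87*z + 4.15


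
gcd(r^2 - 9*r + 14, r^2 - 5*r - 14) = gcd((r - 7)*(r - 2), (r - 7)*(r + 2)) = r - 7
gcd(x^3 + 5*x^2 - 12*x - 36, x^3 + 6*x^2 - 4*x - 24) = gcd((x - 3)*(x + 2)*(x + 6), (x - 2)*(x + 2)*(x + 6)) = x^2 + 8*x + 12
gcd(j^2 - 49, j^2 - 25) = 1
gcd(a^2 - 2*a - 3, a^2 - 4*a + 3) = a - 3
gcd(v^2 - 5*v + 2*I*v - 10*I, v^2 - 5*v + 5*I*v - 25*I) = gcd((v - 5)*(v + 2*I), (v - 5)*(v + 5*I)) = v - 5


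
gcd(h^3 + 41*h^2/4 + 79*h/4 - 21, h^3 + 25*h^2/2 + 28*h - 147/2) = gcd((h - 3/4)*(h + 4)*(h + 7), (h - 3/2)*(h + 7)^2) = h + 7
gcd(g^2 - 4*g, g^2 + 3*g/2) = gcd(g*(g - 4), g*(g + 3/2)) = g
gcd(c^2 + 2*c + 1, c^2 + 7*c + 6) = c + 1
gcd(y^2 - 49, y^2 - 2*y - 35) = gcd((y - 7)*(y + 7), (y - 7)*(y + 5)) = y - 7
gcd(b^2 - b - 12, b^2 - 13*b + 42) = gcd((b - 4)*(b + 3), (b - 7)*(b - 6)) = 1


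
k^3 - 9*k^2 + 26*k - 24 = (k - 4)*(k - 3)*(k - 2)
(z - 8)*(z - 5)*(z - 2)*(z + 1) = z^4 - 14*z^3 + 51*z^2 - 14*z - 80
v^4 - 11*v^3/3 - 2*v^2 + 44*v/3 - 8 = (v - 3)*(v - 2)*(v - 2/3)*(v + 2)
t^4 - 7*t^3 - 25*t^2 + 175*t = t*(t - 7)*(t - 5)*(t + 5)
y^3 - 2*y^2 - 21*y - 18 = (y - 6)*(y + 1)*(y + 3)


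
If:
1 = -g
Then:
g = -1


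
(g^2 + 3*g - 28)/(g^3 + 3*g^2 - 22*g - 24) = (g + 7)/(g^2 + 7*g + 6)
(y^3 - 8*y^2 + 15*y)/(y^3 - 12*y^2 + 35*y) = (y - 3)/(y - 7)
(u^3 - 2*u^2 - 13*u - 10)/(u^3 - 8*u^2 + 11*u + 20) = (u + 2)/(u - 4)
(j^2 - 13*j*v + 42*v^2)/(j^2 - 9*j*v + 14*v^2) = (-j + 6*v)/(-j + 2*v)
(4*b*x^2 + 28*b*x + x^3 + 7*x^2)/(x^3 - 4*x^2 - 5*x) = (4*b*x + 28*b + x^2 + 7*x)/(x^2 - 4*x - 5)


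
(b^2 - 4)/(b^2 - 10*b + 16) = (b + 2)/(b - 8)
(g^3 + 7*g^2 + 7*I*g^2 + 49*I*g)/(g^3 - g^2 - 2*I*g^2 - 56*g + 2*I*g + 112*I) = g*(g + 7*I)/(g^2 - 2*g*(4 + I) + 16*I)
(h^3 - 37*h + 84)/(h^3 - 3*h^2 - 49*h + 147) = (h - 4)/(h - 7)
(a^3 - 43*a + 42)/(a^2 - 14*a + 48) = (a^2 + 6*a - 7)/(a - 8)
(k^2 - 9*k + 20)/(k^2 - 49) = (k^2 - 9*k + 20)/(k^2 - 49)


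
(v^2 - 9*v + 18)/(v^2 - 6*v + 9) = (v - 6)/(v - 3)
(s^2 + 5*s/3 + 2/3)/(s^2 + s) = (s + 2/3)/s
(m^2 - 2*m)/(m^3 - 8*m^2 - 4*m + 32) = m/(m^2 - 6*m - 16)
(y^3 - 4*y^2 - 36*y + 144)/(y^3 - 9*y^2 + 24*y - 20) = (y^3 - 4*y^2 - 36*y + 144)/(y^3 - 9*y^2 + 24*y - 20)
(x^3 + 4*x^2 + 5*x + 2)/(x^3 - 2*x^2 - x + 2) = (x^2 + 3*x + 2)/(x^2 - 3*x + 2)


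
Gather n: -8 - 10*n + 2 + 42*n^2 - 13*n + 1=42*n^2 - 23*n - 5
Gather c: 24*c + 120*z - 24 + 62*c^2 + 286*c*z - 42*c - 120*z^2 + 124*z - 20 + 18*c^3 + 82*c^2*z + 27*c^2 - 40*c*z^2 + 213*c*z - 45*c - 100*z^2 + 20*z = 18*c^3 + c^2*(82*z + 89) + c*(-40*z^2 + 499*z - 63) - 220*z^2 + 264*z - 44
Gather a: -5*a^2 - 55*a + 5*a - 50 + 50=-5*a^2 - 50*a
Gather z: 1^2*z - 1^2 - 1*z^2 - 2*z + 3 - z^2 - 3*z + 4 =-2*z^2 - 4*z + 6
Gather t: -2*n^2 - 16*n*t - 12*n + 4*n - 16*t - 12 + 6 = -2*n^2 - 8*n + t*(-16*n - 16) - 6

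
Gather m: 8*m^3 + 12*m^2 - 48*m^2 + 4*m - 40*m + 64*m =8*m^3 - 36*m^2 + 28*m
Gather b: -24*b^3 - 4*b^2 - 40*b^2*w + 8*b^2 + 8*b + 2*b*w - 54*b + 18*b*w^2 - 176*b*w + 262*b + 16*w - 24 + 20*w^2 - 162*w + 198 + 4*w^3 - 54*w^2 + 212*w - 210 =-24*b^3 + b^2*(4 - 40*w) + b*(18*w^2 - 174*w + 216) + 4*w^3 - 34*w^2 + 66*w - 36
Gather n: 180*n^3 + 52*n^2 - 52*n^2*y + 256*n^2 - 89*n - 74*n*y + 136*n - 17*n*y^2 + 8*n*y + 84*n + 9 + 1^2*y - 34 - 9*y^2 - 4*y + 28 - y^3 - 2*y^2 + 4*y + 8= 180*n^3 + n^2*(308 - 52*y) + n*(-17*y^2 - 66*y + 131) - y^3 - 11*y^2 + y + 11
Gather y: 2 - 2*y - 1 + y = 1 - y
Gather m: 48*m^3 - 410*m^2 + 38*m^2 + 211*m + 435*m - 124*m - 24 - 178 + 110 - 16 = 48*m^3 - 372*m^2 + 522*m - 108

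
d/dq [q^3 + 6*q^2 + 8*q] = 3*q^2 + 12*q + 8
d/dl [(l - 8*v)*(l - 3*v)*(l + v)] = 3*l^2 - 20*l*v + 13*v^2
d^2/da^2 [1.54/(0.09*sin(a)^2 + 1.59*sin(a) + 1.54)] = (-0.049896*sin(a)^4 - 0.661122*sin(a)^3 - 2.964654*sin(a)^2 + 5.093088*sin(a) + 7.35966)/(0.09*sin(a)^2 + 1.59*sin(a) + 1.54)^3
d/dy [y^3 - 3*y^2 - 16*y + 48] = 3*y^2 - 6*y - 16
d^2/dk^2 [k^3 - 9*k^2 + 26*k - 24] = 6*k - 18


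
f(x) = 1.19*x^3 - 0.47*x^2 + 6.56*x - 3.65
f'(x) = 3.57*x^2 - 0.94*x + 6.56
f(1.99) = 16.92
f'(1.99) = 18.83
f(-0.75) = -9.34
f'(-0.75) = 9.27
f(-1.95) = -27.05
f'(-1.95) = 21.97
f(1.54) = 9.68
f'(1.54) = 13.58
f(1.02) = 3.82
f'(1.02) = 9.32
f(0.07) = -3.19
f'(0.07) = 6.51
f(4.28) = 109.12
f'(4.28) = 67.93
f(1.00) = 3.63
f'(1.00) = 9.19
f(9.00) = 884.83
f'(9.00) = 287.27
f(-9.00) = -968.27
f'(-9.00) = 304.19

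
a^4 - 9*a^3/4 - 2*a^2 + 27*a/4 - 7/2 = (a - 2)*(a - 1)^2*(a + 7/4)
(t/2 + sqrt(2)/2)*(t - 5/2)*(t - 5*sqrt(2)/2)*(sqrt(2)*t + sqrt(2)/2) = sqrt(2)*t^4/2 - 3*t^3/2 - sqrt(2)*t^3 - 25*sqrt(2)*t^2/8 + 3*t^2 + 15*t/8 + 5*sqrt(2)*t + 25*sqrt(2)/8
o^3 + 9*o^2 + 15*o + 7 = (o + 1)^2*(o + 7)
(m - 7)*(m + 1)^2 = m^3 - 5*m^2 - 13*m - 7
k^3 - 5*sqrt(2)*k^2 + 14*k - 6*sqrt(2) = (k - 3*sqrt(2))*(k - sqrt(2))^2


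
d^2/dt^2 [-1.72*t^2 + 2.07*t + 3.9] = -3.44000000000000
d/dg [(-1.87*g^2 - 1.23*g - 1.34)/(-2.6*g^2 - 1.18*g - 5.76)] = (-0.991399999999999*g^2 + 14.5744*g + 5.5036)/(6.76*g^4 + 6.136*g^3 + 31.3444*g^2 + 13.5936*g + 33.1776)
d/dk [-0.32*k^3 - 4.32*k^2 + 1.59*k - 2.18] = -0.96*k^2 - 8.64*k + 1.59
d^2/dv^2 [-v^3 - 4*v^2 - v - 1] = -6*v - 8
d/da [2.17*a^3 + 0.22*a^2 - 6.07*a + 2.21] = 6.51*a^2 + 0.44*a - 6.07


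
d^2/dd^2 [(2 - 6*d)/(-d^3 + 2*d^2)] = 4*(9*d^3 - 24*d^2 + 28*d - 12)/(d^4*(d^3 - 6*d^2 + 12*d - 8))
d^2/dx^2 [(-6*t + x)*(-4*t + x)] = 2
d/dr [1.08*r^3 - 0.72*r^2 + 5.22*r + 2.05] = 3.24*r^2 - 1.44*r + 5.22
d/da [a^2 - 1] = 2*a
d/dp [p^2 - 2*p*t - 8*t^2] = 2*p - 2*t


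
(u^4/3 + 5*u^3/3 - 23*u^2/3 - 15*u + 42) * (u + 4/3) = u^5/3 + 19*u^4/9 - 49*u^3/9 - 227*u^2/9 + 22*u + 56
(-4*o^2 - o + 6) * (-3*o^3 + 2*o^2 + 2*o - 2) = 12*o^5 - 5*o^4 - 28*o^3 + 18*o^2 + 14*o - 12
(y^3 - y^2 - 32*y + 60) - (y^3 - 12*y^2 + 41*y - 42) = 11*y^2 - 73*y + 102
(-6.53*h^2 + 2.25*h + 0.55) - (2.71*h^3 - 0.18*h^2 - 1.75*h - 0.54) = -2.71*h^3 - 6.35*h^2 + 4.0*h + 1.09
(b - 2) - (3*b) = -2*b - 2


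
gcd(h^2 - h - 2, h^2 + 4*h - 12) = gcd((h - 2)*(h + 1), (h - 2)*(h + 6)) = h - 2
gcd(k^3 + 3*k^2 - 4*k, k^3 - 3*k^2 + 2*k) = k^2 - k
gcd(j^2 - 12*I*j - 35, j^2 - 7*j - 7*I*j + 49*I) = j - 7*I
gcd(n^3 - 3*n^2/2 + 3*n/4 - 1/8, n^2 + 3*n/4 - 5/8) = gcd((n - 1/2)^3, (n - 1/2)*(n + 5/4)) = n - 1/2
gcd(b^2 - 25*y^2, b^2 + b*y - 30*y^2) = -b + 5*y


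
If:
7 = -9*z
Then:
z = -7/9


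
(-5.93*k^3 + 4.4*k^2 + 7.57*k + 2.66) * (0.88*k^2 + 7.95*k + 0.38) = -5.2184*k^5 - 43.2715*k^4 + 39.3882*k^3 + 64.1943*k^2 + 24.0236*k + 1.0108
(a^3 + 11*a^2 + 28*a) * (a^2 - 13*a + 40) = a^5 - 2*a^4 - 75*a^3 + 76*a^2 + 1120*a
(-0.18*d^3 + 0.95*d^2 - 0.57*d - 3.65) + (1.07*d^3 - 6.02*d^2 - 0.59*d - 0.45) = 0.89*d^3 - 5.07*d^2 - 1.16*d - 4.1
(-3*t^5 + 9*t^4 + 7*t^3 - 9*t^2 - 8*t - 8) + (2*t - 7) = -3*t^5 + 9*t^4 + 7*t^3 - 9*t^2 - 6*t - 15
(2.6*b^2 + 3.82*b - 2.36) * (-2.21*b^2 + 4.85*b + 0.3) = -5.746*b^4 + 4.1678*b^3 + 24.5226*b^2 - 10.3*b - 0.708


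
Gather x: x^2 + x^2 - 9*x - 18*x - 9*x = 2*x^2 - 36*x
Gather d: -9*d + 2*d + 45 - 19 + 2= 28 - 7*d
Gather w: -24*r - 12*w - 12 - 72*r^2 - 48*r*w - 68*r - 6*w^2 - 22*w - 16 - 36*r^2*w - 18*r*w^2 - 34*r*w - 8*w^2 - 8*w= -72*r^2 - 92*r + w^2*(-18*r - 14) + w*(-36*r^2 - 82*r - 42) - 28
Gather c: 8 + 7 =15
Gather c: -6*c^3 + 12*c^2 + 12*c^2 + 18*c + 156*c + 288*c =-6*c^3 + 24*c^2 + 462*c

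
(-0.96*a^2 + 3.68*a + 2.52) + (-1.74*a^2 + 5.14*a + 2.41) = -2.7*a^2 + 8.82*a + 4.93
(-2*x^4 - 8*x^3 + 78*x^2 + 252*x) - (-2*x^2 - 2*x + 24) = -2*x^4 - 8*x^3 + 80*x^2 + 254*x - 24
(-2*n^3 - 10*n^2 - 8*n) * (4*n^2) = -8*n^5 - 40*n^4 - 32*n^3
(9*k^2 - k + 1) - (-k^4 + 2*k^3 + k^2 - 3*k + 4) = k^4 - 2*k^3 + 8*k^2 + 2*k - 3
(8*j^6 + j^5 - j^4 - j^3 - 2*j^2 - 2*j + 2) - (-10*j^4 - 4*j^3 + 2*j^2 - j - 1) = 8*j^6 + j^5 + 9*j^4 + 3*j^3 - 4*j^2 - j + 3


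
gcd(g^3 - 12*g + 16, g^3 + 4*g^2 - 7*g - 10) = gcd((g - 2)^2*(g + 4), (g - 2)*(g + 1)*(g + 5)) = g - 2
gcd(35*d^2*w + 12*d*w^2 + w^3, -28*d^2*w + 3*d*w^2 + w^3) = 7*d*w + w^2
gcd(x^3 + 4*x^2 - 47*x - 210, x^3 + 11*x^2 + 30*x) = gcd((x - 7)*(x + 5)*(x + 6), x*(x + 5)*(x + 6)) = x^2 + 11*x + 30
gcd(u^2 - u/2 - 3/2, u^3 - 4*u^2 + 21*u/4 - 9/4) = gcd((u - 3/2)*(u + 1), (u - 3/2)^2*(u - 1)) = u - 3/2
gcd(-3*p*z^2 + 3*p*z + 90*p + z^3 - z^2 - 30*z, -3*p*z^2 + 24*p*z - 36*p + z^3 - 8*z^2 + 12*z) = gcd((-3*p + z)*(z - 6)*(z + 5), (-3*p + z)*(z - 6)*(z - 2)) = -3*p*z + 18*p + z^2 - 6*z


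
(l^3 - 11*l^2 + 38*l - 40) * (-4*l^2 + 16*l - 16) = -4*l^5 + 60*l^4 - 344*l^3 + 944*l^2 - 1248*l + 640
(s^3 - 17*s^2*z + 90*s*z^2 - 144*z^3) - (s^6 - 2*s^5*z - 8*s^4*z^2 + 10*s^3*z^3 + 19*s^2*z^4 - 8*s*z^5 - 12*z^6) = -s^6 + 2*s^5*z + 8*s^4*z^2 - 10*s^3*z^3 + s^3 - 19*s^2*z^4 - 17*s^2*z + 8*s*z^5 + 90*s*z^2 + 12*z^6 - 144*z^3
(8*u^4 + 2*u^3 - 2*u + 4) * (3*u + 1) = 24*u^5 + 14*u^4 + 2*u^3 - 6*u^2 + 10*u + 4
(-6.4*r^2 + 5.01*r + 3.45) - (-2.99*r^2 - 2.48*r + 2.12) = -3.41*r^2 + 7.49*r + 1.33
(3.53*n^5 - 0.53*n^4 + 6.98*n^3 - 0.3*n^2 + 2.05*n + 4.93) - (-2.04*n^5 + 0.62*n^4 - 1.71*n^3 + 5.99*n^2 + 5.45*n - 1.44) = 5.57*n^5 - 1.15*n^4 + 8.69*n^3 - 6.29*n^2 - 3.4*n + 6.37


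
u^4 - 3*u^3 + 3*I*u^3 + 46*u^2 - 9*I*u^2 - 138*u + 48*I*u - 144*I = (u - 3)*(u - 6*I)*(u + I)*(u + 8*I)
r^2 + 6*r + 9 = (r + 3)^2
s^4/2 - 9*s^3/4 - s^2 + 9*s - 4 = (s/2 + 1)*(s - 4)*(s - 2)*(s - 1/2)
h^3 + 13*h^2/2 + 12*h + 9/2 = (h + 1/2)*(h + 3)^2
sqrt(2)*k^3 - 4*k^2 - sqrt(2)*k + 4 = (k - 1)*(k - 2*sqrt(2))*(sqrt(2)*k + sqrt(2))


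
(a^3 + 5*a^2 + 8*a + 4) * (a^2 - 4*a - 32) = a^5 + a^4 - 44*a^3 - 188*a^2 - 272*a - 128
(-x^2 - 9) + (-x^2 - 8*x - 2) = -2*x^2 - 8*x - 11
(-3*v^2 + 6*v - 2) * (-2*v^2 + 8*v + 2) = 6*v^4 - 36*v^3 + 46*v^2 - 4*v - 4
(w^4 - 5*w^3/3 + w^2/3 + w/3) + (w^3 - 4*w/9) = w^4 - 2*w^3/3 + w^2/3 - w/9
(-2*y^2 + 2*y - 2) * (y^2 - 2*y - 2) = -2*y^4 + 6*y^3 - 2*y^2 + 4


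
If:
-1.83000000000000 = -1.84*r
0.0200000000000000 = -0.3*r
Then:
No Solution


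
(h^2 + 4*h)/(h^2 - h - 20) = h/(h - 5)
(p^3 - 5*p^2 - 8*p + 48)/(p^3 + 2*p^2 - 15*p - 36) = (p - 4)/(p + 3)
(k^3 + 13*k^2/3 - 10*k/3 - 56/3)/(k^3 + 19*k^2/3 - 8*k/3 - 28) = (k + 4)/(k + 6)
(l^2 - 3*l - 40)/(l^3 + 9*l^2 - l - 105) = (l - 8)/(l^2 + 4*l - 21)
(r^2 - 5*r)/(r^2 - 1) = r*(r - 5)/(r^2 - 1)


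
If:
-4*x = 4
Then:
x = -1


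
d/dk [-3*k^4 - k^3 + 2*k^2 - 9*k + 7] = -12*k^3 - 3*k^2 + 4*k - 9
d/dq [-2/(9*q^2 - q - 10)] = 2*(18*q - 1)/(-9*q^2 + q + 10)^2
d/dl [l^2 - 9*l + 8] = 2*l - 9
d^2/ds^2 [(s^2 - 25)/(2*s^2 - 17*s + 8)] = 2*(34*s^3 - 348*s^2 + 2550*s - 6761)/(8*s^6 - 204*s^5 + 1830*s^4 - 6545*s^3 + 7320*s^2 - 3264*s + 512)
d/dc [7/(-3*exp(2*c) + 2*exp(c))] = 14*(3*exp(c) - 1)*exp(-c)/(3*exp(c) - 2)^2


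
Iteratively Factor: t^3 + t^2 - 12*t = (t + 4)*(t^2 - 3*t) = (t - 3)*(t + 4)*(t)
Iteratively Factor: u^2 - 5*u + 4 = (u - 1)*(u - 4)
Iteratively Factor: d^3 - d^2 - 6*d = (d)*(d^2 - d - 6) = d*(d - 3)*(d + 2)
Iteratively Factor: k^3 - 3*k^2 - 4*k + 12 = (k - 2)*(k^2 - k - 6) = (k - 3)*(k - 2)*(k + 2)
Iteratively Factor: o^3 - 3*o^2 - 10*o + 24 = (o - 4)*(o^2 + o - 6) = (o - 4)*(o - 2)*(o + 3)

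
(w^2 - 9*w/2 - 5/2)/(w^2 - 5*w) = (w + 1/2)/w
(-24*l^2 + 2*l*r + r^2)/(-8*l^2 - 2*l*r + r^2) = (6*l + r)/(2*l + r)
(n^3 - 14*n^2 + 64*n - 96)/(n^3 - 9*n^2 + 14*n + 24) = (n - 4)/(n + 1)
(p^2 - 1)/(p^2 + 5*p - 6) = (p + 1)/(p + 6)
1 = 1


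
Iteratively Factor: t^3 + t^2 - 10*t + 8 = (t - 1)*(t^2 + 2*t - 8) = (t - 1)*(t + 4)*(t - 2)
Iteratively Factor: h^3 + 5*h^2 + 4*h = (h + 4)*(h^2 + h) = (h + 1)*(h + 4)*(h)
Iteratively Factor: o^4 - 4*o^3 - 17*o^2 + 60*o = (o - 5)*(o^3 + o^2 - 12*o) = (o - 5)*(o - 3)*(o^2 + 4*o) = o*(o - 5)*(o - 3)*(o + 4)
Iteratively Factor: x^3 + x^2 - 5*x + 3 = (x - 1)*(x^2 + 2*x - 3) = (x - 1)*(x + 3)*(x - 1)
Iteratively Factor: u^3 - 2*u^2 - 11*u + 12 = (u + 3)*(u^2 - 5*u + 4) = (u - 4)*(u + 3)*(u - 1)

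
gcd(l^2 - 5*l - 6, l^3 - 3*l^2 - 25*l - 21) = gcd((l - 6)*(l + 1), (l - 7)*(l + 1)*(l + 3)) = l + 1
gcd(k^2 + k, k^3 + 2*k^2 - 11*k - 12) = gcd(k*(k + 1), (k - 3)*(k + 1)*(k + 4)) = k + 1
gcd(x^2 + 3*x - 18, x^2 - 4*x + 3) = x - 3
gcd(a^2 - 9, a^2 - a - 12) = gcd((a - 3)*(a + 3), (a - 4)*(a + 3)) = a + 3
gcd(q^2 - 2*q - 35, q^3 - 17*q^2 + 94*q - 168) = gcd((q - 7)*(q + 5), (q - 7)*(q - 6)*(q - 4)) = q - 7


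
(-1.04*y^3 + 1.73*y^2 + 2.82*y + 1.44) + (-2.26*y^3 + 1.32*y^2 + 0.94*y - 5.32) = -3.3*y^3 + 3.05*y^2 + 3.76*y - 3.88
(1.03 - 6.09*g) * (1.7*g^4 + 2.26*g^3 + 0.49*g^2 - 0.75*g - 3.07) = -10.353*g^5 - 12.0124*g^4 - 0.6563*g^3 + 5.0722*g^2 + 17.9238*g - 3.1621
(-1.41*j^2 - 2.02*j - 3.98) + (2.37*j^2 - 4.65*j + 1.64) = 0.96*j^2 - 6.67*j - 2.34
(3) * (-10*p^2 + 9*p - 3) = -30*p^2 + 27*p - 9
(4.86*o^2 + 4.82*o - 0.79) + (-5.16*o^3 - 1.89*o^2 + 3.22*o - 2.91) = -5.16*o^3 + 2.97*o^2 + 8.04*o - 3.7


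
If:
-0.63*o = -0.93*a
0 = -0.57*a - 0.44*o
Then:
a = 0.00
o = 0.00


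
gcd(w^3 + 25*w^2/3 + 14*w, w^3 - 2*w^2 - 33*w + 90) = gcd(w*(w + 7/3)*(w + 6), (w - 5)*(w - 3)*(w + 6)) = w + 6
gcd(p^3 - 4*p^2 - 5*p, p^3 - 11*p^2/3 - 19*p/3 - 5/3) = p^2 - 4*p - 5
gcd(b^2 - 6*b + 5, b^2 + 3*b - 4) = b - 1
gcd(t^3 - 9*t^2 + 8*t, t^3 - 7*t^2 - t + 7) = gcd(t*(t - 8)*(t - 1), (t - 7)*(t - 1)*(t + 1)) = t - 1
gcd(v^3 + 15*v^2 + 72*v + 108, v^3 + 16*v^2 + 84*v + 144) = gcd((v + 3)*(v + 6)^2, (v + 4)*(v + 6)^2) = v^2 + 12*v + 36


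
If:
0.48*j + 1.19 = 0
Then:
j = -2.48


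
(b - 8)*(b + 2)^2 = b^3 - 4*b^2 - 28*b - 32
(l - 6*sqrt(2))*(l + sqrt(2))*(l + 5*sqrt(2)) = l^3 - 62*l - 60*sqrt(2)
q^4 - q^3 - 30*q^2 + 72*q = q*(q - 4)*(q - 3)*(q + 6)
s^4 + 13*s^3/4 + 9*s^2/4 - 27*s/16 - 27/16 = (s - 3/4)*(s + 1)*(s + 3/2)^2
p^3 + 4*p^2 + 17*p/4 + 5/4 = (p + 1/2)*(p + 1)*(p + 5/2)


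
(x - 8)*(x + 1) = x^2 - 7*x - 8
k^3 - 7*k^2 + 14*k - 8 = (k - 4)*(k - 2)*(k - 1)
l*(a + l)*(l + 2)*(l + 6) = a*l^3 + 8*a*l^2 + 12*a*l + l^4 + 8*l^3 + 12*l^2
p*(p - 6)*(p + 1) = p^3 - 5*p^2 - 6*p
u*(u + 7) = u^2 + 7*u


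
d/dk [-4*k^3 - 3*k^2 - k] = -12*k^2 - 6*k - 1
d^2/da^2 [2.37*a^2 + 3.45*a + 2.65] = 4.74000000000000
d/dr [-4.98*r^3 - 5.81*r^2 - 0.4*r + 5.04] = -14.94*r^2 - 11.62*r - 0.4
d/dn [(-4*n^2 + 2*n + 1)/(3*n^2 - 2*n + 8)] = 2*(n^2 - 35*n + 9)/(9*n^4 - 12*n^3 + 52*n^2 - 32*n + 64)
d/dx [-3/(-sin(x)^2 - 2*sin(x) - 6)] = -6*(sin(x) + 1)*cos(x)/(sin(x)^2 + 2*sin(x) + 6)^2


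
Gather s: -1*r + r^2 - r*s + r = r^2 - r*s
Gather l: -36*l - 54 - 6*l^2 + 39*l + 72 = -6*l^2 + 3*l + 18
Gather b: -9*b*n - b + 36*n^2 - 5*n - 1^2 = b*(-9*n - 1) + 36*n^2 - 5*n - 1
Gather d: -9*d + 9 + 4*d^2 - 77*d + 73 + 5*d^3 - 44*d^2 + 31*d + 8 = 5*d^3 - 40*d^2 - 55*d + 90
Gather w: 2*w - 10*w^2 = -10*w^2 + 2*w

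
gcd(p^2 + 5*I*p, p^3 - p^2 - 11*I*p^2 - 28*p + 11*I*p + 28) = 1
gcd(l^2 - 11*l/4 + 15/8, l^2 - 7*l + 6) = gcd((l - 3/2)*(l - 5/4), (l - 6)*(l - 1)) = 1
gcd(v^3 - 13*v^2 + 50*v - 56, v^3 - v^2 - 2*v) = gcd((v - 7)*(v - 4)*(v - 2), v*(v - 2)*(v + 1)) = v - 2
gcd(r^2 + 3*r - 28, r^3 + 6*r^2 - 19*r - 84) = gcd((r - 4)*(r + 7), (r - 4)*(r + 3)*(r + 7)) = r^2 + 3*r - 28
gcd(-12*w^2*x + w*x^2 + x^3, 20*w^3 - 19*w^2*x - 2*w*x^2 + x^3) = 4*w + x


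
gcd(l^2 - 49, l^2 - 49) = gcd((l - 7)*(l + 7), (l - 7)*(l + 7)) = l^2 - 49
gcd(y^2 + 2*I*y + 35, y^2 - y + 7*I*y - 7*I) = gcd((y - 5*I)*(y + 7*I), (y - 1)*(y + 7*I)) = y + 7*I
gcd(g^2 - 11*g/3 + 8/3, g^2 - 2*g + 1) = g - 1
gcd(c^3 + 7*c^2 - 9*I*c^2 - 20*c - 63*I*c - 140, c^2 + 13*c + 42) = c + 7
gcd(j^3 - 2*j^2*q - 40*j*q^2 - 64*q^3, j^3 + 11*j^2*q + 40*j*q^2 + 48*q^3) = j + 4*q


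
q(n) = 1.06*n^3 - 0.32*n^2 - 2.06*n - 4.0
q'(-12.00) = 463.54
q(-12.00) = -1857.04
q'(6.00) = 108.58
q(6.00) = 201.08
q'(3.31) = 30.66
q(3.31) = 24.12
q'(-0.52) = -0.87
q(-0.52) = -3.16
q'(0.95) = 0.20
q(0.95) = -5.34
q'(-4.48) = 64.63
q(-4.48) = -96.50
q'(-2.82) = 25.03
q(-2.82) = -24.51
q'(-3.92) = 49.31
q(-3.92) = -64.69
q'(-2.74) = 23.57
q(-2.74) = -22.56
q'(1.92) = 8.43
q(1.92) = -1.63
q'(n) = 3.18*n^2 - 0.64*n - 2.06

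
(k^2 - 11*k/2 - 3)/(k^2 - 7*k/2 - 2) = (k - 6)/(k - 4)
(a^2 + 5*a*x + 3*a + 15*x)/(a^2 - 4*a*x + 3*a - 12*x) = (-a - 5*x)/(-a + 4*x)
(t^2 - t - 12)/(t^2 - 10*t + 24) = (t + 3)/(t - 6)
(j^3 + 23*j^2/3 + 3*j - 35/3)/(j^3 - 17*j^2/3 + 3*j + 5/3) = (3*j^2 + 26*j + 35)/(3*j^2 - 14*j - 5)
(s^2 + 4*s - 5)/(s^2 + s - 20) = (s - 1)/(s - 4)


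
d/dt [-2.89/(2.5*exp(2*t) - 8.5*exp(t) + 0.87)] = (14.45*exp(t) - 24.565)*exp(t)/(2.5*exp(2*t) - 8.5*exp(t) + 0.87)^2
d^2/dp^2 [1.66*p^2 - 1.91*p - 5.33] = 3.32000000000000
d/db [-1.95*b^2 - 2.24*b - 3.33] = -3.9*b - 2.24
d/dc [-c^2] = -2*c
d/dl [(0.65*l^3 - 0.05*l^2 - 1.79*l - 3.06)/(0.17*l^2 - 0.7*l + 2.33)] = (0.1105*l^4 - 0.91*l^3 + 4.8828*l^2 + 0.8074*l - 6.3127)/(0.0289*l^4 - 0.238*l^3 + 1.2822*l^2 - 3.262*l + 5.4289)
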